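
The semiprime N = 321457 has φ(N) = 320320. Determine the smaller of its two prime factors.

φ(n) = (p−1)(q−1) = n − (p+q) + 1, so p + q = 321457 − 320320 + 1 = 1138.
p and q are the roots of t² − 1138t + 321457 = 0.
Discriminant: 1138² − 4·321457 = 1295044 − 1285828 = 9216; √9216 = 96.
q = (1138 − 96)/2 = 521, p = (1138 + 96)/2 = 617.
Check: 521 · 617 = 321457.

521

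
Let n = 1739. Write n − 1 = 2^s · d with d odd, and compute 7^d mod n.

1452

1739 − 1 = 1738 = 2^1 · 869, so d = 869.
7^1 ≡ 7 (mod 1739)
7^2 ≡ 7^2 = 49 ≡ 49 (mod 1739)
7^4 ≡ 49^2 = 2401 ≡ 662 (mod 1739)
7^8 ≡ 662^2 = 438244 ≡ 16 (mod 1739)
7^16 ≡ 16^2 = 256 ≡ 256 (mod 1739)
7^32 ≡ 256^2 = 65536 ≡ 1193 (mod 1739)
7^64 ≡ 1193^2 = 1423249 ≡ 747 (mod 1739)
7^128 ≡ 747^2 = 558009 ≡ 1529 (mod 1739)
7^256 ≡ 1529^2 = 2337841 ≡ 625 (mod 1739)
7^512 ≡ 625^2 = 390625 ≡ 1089 (mod 1739)
869 = 512 + 256 + 64 + 32 + 4 + 1 in binary powers of 2.
So 7^869 ≡ 1089 · 625 · 747 · 1193 · 662 · 7 ≡ 1452 (mod 1739).
Squaring chain: 1452; never reaches −1, so base 7 is a Miller–Rabin witness that 1739 is composite.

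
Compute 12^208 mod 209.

12^1 ≡ 12 (mod 209)
12^2 ≡ 12^2 = 144 ≡ 144 (mod 209)
12^4 ≡ 144^2 = 20736 ≡ 45 (mod 209)
12^8 ≡ 45^2 = 2025 ≡ 144 (mod 209)
12^16 ≡ 144^2 = 20736 ≡ 45 (mod 209)
12^32 ≡ 45^2 = 2025 ≡ 144 (mod 209)
12^64 ≡ 144^2 = 20736 ≡ 45 (mod 209)
12^128 ≡ 45^2 = 2025 ≡ 144 (mod 209)
208 = 128 + 64 + 16 in binary powers of 2.
So 12^208 ≡ 144 · 45 · 45 ≡ 45 (mod 209).
Since 45 ≠ 1, base 12 is a Fermat witness: 209 is composite.

45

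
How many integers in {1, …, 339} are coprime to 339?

Factor: 339 = 3 · 113.
φ(339) = (3−1) · (113−1) = 2 · 112 = 224.

224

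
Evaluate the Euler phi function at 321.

212

Factor: 321 = 3 · 107.
φ(321) = (3−1) · (107−1) = 2 · 106 = 212.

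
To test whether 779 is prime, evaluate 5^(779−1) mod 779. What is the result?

5^1 ≡ 5 (mod 779)
5^2 ≡ 5^2 = 25 ≡ 25 (mod 779)
5^4 ≡ 25^2 = 625 ≡ 625 (mod 779)
5^8 ≡ 625^2 = 390625 ≡ 346 (mod 779)
5^16 ≡ 346^2 = 119716 ≡ 529 (mod 779)
5^32 ≡ 529^2 = 279841 ≡ 180 (mod 779)
5^64 ≡ 180^2 = 32400 ≡ 461 (mod 779)
5^128 ≡ 461^2 = 212521 ≡ 633 (mod 779)
5^256 ≡ 633^2 = 400689 ≡ 283 (mod 779)
5^512 ≡ 283^2 = 80089 ≡ 631 (mod 779)
778 = 512 + 256 + 8 + 2 in binary powers of 2.
So 5^778 ≡ 631 · 283 · 346 · 25 ≡ 720 (mod 779).
Since 720 ≠ 1, base 5 is a Fermat witness: 779 is composite.

720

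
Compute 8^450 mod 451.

8^1 ≡ 8 (mod 451)
8^2 ≡ 8^2 = 64 ≡ 64 (mod 451)
8^4 ≡ 64^2 = 4096 ≡ 37 (mod 451)
8^8 ≡ 37^2 = 1369 ≡ 16 (mod 451)
8^16 ≡ 16^2 = 256 ≡ 256 (mod 451)
8^32 ≡ 256^2 = 65536 ≡ 141 (mod 451)
8^64 ≡ 141^2 = 19881 ≡ 37 (mod 451)
8^128 ≡ 37^2 = 1369 ≡ 16 (mod 451)
8^256 ≡ 16^2 = 256 ≡ 256 (mod 451)
450 = 256 + 128 + 64 + 2 in binary powers of 2.
So 8^450 ≡ 256 · 16 · 37 · 64 ≡ 122 (mod 451).
Since 122 ≠ 1, base 8 is a Fermat witness: 451 is composite.

122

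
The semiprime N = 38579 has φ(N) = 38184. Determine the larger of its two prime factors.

223

φ(n) = (p−1)(q−1) = n − (p+q) + 1, so p + q = 38579 − 38184 + 1 = 396.
p and q are the roots of t² − 396t + 38579 = 0.
Discriminant: 396² − 4·38579 = 156816 − 154316 = 2500; √2500 = 50.
q = (396 − 50)/2 = 173, p = (396 + 50)/2 = 223.
Check: 173 · 223 = 38579.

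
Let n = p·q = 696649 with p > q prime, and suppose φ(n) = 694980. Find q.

811

φ(n) = (p−1)(q−1) = n − (p+q) + 1, so p + q = 696649 − 694980 + 1 = 1670.
p and q are the roots of t² − 1670t + 696649 = 0.
Discriminant: 1670² − 4·696649 = 2788900 − 2786596 = 2304; √2304 = 48.
q = (1670 − 48)/2 = 811, p = (1670 + 48)/2 = 859.
Check: 811 · 859 = 696649.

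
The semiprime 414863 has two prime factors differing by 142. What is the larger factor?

719

Since p = q + 142, we have 414863 = q(q + 142), so q² + 142q − 414863 = 0.
Discriminant: 142² + 4·414863 = 20164 + 1659452 = 1679616; √1679616 = 1296.
q = (−142 + 1296)/2 = 577, and p = q + 142 = 719.
Check: 577 · 719 = 414863.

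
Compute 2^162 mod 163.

1

2^1 ≡ 2 (mod 163)
2^2 ≡ 2^2 = 4 ≡ 4 (mod 163)
2^4 ≡ 4^2 = 16 ≡ 16 (mod 163)
2^8 ≡ 16^2 = 256 ≡ 93 (mod 163)
2^16 ≡ 93^2 = 8649 ≡ 10 (mod 163)
2^32 ≡ 10^2 = 100 ≡ 100 (mod 163)
2^64 ≡ 100^2 = 10000 ≡ 57 (mod 163)
2^128 ≡ 57^2 = 3249 ≡ 152 (mod 163)
162 = 128 + 32 + 2 in binary powers of 2.
So 2^162 ≡ 152 · 100 · 4 ≡ 1 (mod 163).
Since the result is 1, base 2 gives no evidence that 163 is composite.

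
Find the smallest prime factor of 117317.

17

117317 is odd.
Digit sum 20, not divisible by 3.
Ends in 7: not divisible by 5.
7: 117317 = 7·16759 + 4
11: 117317 = 11·10665 + 2
13: 117317 = 13·9024 + 5
17: 117317 = 17·6901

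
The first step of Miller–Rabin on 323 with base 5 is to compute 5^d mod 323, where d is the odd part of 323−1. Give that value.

175

323 − 1 = 322 = 2^1 · 161, so d = 161.
5^1 ≡ 5 (mod 323)
5^2 ≡ 5^2 = 25 ≡ 25 (mod 323)
5^4 ≡ 25^2 = 625 ≡ 302 (mod 323)
5^8 ≡ 302^2 = 91204 ≡ 118 (mod 323)
5^16 ≡ 118^2 = 13924 ≡ 35 (mod 323)
5^32 ≡ 35^2 = 1225 ≡ 256 (mod 323)
5^64 ≡ 256^2 = 65536 ≡ 290 (mod 323)
5^128 ≡ 290^2 = 84100 ≡ 120 (mod 323)
161 = 128 + 32 + 1 in binary powers of 2.
So 5^161 ≡ 120 · 256 · 5 ≡ 175 (mod 323).
Squaring chain: 175; never reaches −1, so base 5 is a Miller–Rabin witness that 323 is composite.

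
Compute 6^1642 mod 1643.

1296

6^1 ≡ 6 (mod 1643)
6^2 ≡ 6^2 = 36 ≡ 36 (mod 1643)
6^4 ≡ 36^2 = 1296 ≡ 1296 (mod 1643)
6^8 ≡ 1296^2 = 1679616 ≡ 470 (mod 1643)
6^16 ≡ 470^2 = 220900 ≡ 738 (mod 1643)
6^32 ≡ 738^2 = 544644 ≡ 811 (mod 1643)
6^64 ≡ 811^2 = 657721 ≡ 521 (mod 1643)
6^128 ≡ 521^2 = 271441 ≡ 346 (mod 1643)
6^256 ≡ 346^2 = 119716 ≡ 1420 (mod 1643)
6^512 ≡ 1420^2 = 2016400 ≡ 439 (mod 1643)
6^1024 ≡ 439^2 = 192721 ≡ 490 (mod 1643)
1642 = 1024 + 512 + 64 + 32 + 8 + 2 in binary powers of 2.
So 6^1642 ≡ 490 · 439 · 521 · 811 · 470 · 36 ≡ 1296 (mod 1643).
Since 1296 ≠ 1, base 6 is a Fermat witness: 1643 is composite.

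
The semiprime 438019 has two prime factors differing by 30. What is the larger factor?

Since p = q + 30, we have 438019 = q(q + 30), so q² + 30q − 438019 = 0.
Discriminant: 30² + 4·438019 = 900 + 1752076 = 1752976; √1752976 = 1324.
q = (−30 + 1324)/2 = 647, and p = q + 30 = 677.
Check: 647 · 677 = 438019.

677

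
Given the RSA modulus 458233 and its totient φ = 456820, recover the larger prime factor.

φ(n) = (p−1)(q−1) = n − (p+q) + 1, so p + q = 458233 − 456820 + 1 = 1414.
p and q are the roots of t² − 1414t + 458233 = 0.
Discriminant: 1414² − 4·458233 = 1999396 − 1832932 = 166464; √166464 = 408.
q = (1414 − 408)/2 = 503, p = (1414 + 408)/2 = 911.
Check: 503 · 911 = 458233.

911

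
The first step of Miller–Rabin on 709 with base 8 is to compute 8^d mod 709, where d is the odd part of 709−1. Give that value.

709 − 1 = 708 = 2^2 · 177, so d = 177.
8^1 ≡ 8 (mod 709)
8^2 ≡ 8^2 = 64 ≡ 64 (mod 709)
8^4 ≡ 64^2 = 4096 ≡ 551 (mod 709)
8^8 ≡ 551^2 = 303601 ≡ 149 (mod 709)
8^16 ≡ 149^2 = 22201 ≡ 222 (mod 709)
8^32 ≡ 222^2 = 49284 ≡ 363 (mod 709)
8^64 ≡ 363^2 = 131769 ≡ 604 (mod 709)
8^128 ≡ 604^2 = 364816 ≡ 390 (mod 709)
177 = 128 + 32 + 16 + 1 in binary powers of 2.
So 8^177 ≡ 390 · 363 · 222 · 8 ≡ 613 (mod 709).
Squaring chain: 613 → 708; reaches −1, so base 8 does not prove 709 composite.

613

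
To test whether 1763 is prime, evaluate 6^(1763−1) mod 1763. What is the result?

6^1 ≡ 6 (mod 1763)
6^2 ≡ 6^2 = 36 ≡ 36 (mod 1763)
6^4 ≡ 36^2 = 1296 ≡ 1296 (mod 1763)
6^8 ≡ 1296^2 = 1679616 ≡ 1240 (mod 1763)
6^16 ≡ 1240^2 = 1537600 ≡ 264 (mod 1763)
6^32 ≡ 264^2 = 69696 ≡ 939 (mod 1763)
6^64 ≡ 939^2 = 881721 ≡ 221 (mod 1763)
6^128 ≡ 221^2 = 48841 ≡ 1240 (mod 1763)
6^256 ≡ 1240^2 = 1537600 ≡ 264 (mod 1763)
6^512 ≡ 264^2 = 69696 ≡ 939 (mod 1763)
6^1024 ≡ 939^2 = 881721 ≡ 221 (mod 1763)
1762 = 1024 + 512 + 128 + 64 + 32 + 2 in binary powers of 2.
So 6^1762 ≡ 221 · 939 · 1240 · 221 · 939 · 36 ≡ 651 (mod 1763).
Since 651 ≠ 1, base 6 is a Fermat witness: 1763 is composite.

651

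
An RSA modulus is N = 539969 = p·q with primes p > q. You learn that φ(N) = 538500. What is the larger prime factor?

751

φ(n) = (p−1)(q−1) = n − (p+q) + 1, so p + q = 539969 − 538500 + 1 = 1470.
p and q are the roots of t² − 1470t + 539969 = 0.
Discriminant: 1470² − 4·539969 = 2160900 − 2159876 = 1024; √1024 = 32.
q = (1470 − 32)/2 = 719, p = (1470 + 32)/2 = 751.
Check: 719 · 751 = 539969.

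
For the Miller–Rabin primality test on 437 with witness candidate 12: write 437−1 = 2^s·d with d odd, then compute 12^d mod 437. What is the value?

437 − 1 = 436 = 2^2 · 109, so d = 109.
12^1 ≡ 12 (mod 437)
12^2 ≡ 12^2 = 144 ≡ 144 (mod 437)
12^4 ≡ 144^2 = 20736 ≡ 197 (mod 437)
12^8 ≡ 197^2 = 38809 ≡ 353 (mod 437)
12^16 ≡ 353^2 = 124609 ≡ 64 (mod 437)
12^32 ≡ 64^2 = 4096 ≡ 163 (mod 437)
12^64 ≡ 163^2 = 26569 ≡ 349 (mod 437)
109 = 64 + 32 + 8 + 4 + 1 in binary powers of 2.
So 12^109 ≡ 349 · 163 · 353 · 197 · 12 ≡ 278 (mod 437).
Squaring chain: 278 → 372; never reaches −1, so base 12 is a Miller–Rabin witness that 437 is composite.

278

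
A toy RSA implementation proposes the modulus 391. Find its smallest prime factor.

17

391 is odd.
Digit sum 13, not divisible by 3.
Ends in 1: not divisible by 5.
7: 391 = 7·55 + 6
11: 391 = 11·35 + 6
13: 391 = 13·30 + 1
17: 391 = 17·23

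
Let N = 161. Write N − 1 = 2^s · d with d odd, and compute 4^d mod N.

161 − 1 = 160 = 2^5 · 5, so d = 5.
4^1 ≡ 4 (mod 161)
4^2 ≡ 4^2 = 16 ≡ 16 (mod 161)
4^4 ≡ 16^2 = 256 ≡ 95 (mod 161)
5 = 4 + 1 in binary powers of 2.
So 4^5 ≡ 95 · 4 ≡ 58 (mod 161).
Squaring chain: 58 → 144 → 128 → 123 → 156; never reaches −1, so base 4 is a Miller–Rabin witness that 161 is composite.

58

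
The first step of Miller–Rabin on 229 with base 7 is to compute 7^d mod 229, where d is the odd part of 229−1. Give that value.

107

229 − 1 = 228 = 2^2 · 57, so d = 57.
7^1 ≡ 7 (mod 229)
7^2 ≡ 7^2 = 49 ≡ 49 (mod 229)
7^4 ≡ 49^2 = 2401 ≡ 111 (mod 229)
7^8 ≡ 111^2 = 12321 ≡ 184 (mod 229)
7^16 ≡ 184^2 = 33856 ≡ 193 (mod 229)
7^32 ≡ 193^2 = 37249 ≡ 151 (mod 229)
57 = 32 + 16 + 8 + 1 in binary powers of 2.
So 7^57 ≡ 151 · 193 · 184 · 7 ≡ 107 (mod 229).
Squaring chain: 107 → 228; reaches −1, so base 7 does not prove 229 composite.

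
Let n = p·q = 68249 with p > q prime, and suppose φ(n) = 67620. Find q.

φ(n) = (p−1)(q−1) = n − (p+q) + 1, so p + q = 68249 − 67620 + 1 = 630.
p and q are the roots of t² − 630t + 68249 = 0.
Discriminant: 630² − 4·68249 = 396900 − 272996 = 123904; √123904 = 352.
q = (630 − 352)/2 = 139, p = (630 + 352)/2 = 491.
Check: 139 · 491 = 68249.

139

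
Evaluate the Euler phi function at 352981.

Factor: 352981 = 23 · 103 · 149.
φ(352981) = (23−1) · (103−1) · (149−1) = 22 · 102 · 148 = 332112.

332112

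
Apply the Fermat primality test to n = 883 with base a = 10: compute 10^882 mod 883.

1

10^1 ≡ 10 (mod 883)
10^2 ≡ 10^2 = 100 ≡ 100 (mod 883)
10^4 ≡ 100^2 = 10000 ≡ 287 (mod 883)
10^8 ≡ 287^2 = 82369 ≡ 250 (mod 883)
10^16 ≡ 250^2 = 62500 ≡ 690 (mod 883)
10^32 ≡ 690^2 = 476100 ≡ 163 (mod 883)
10^64 ≡ 163^2 = 26569 ≡ 79 (mod 883)
10^128 ≡ 79^2 = 6241 ≡ 60 (mod 883)
10^256 ≡ 60^2 = 3600 ≡ 68 (mod 883)
10^512 ≡ 68^2 = 4624 ≡ 209 (mod 883)
882 = 512 + 256 + 64 + 32 + 16 + 2 in binary powers of 2.
So 10^882 ≡ 209 · 68 · 79 · 163 · 690 · 100 ≡ 1 (mod 883).
Since the result is 1, base 10 gives no evidence that 883 is composite.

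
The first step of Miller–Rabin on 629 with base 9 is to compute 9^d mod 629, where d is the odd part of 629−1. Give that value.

629 − 1 = 628 = 2^2 · 157, so d = 157.
9^1 ≡ 9 (mod 629)
9^2 ≡ 9^2 = 81 ≡ 81 (mod 629)
9^4 ≡ 81^2 = 6561 ≡ 271 (mod 629)
9^8 ≡ 271^2 = 73441 ≡ 477 (mod 629)
9^16 ≡ 477^2 = 227529 ≡ 460 (mod 629)
9^32 ≡ 460^2 = 211600 ≡ 256 (mod 629)
9^64 ≡ 256^2 = 65536 ≡ 120 (mod 629)
9^128 ≡ 120^2 = 14400 ≡ 562 (mod 629)
157 = 128 + 16 + 8 + 4 + 1 in binary powers of 2.
So 9^157 ≡ 562 · 460 · 477 · 271 · 9 ≡ 382 (mod 629).
Squaring chain: 382 → 625; never reaches −1, so base 9 is a Miller–Rabin witness that 629 is composite.

382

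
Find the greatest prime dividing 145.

29

145 = 5 · 29
29 is prime.
So 145 = 5 · 29; the largest prime factor is 29.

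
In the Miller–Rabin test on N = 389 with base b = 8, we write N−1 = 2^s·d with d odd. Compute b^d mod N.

274

389 − 1 = 388 = 2^2 · 97, so d = 97.
8^1 ≡ 8 (mod 389)
8^2 ≡ 8^2 = 64 ≡ 64 (mod 389)
8^4 ≡ 64^2 = 4096 ≡ 206 (mod 389)
8^8 ≡ 206^2 = 42436 ≡ 35 (mod 389)
8^16 ≡ 35^2 = 1225 ≡ 58 (mod 389)
8^32 ≡ 58^2 = 3364 ≡ 252 (mod 389)
8^64 ≡ 252^2 = 63504 ≡ 97 (mod 389)
97 = 64 + 32 + 1 in binary powers of 2.
So 8^97 ≡ 97 · 252 · 8 ≡ 274 (mod 389).
Squaring chain: 274 → 388; reaches −1, so base 8 does not prove 389 composite.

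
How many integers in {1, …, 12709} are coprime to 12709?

Factor: 12709 = 71 · 179.
φ(12709) = (71−1) · (179−1) = 70 · 178 = 12460.

12460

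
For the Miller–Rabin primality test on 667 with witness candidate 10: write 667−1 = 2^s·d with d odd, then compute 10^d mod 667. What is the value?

172

667 − 1 = 666 = 2^1 · 333, so d = 333.
10^1 ≡ 10 (mod 667)
10^2 ≡ 10^2 = 100 ≡ 100 (mod 667)
10^4 ≡ 100^2 = 10000 ≡ 662 (mod 667)
10^8 ≡ 662^2 = 438244 ≡ 25 (mod 667)
10^16 ≡ 25^2 = 625 ≡ 625 (mod 667)
10^32 ≡ 625^2 = 390625 ≡ 430 (mod 667)
10^64 ≡ 430^2 = 184900 ≡ 141 (mod 667)
10^128 ≡ 141^2 = 19881 ≡ 538 (mod 667)
10^256 ≡ 538^2 = 289444 ≡ 633 (mod 667)
333 = 256 + 64 + 8 + 4 + 1 in binary powers of 2.
So 10^333 ≡ 633 · 141 · 25 · 662 · 10 ≡ 172 (mod 667).
Squaring chain: 172; never reaches −1, so base 10 is a Miller–Rabin witness that 667 is composite.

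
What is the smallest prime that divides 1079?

13

1079 is odd.
Digit sum 17, not divisible by 3.
Ends in 9: not divisible by 5.
7: 1079 = 7·154 + 1
11: 1079 = 11·98 + 1
13: 1079 = 13·83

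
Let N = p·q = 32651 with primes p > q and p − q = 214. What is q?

Since p = q + 214, we have 32651 = q(q + 214), so q² + 214q − 32651 = 0.
Discriminant: 214² + 4·32651 = 45796 + 130604 = 176400; √176400 = 420.
q = (−214 + 420)/2 = 103, and p = q + 214 = 317.
Check: 103 · 317 = 32651.

103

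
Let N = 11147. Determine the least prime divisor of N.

11147 is odd.
Digit sum 14, not divisible by 3.
Ends in 7: not divisible by 5.
7: 11147 = 7·1592 + 3
11: 11147 = 11·1013 + 4
13: 11147 = 13·857 + 6
17: 11147 = 17·655 + 12
19: 11147 = 19·586 + 13
23: 11147 = 23·484 + 15
29: 11147 = 29·384 + 11
31: 11147 = 31·359 + 18
37: 11147 = 37·301 + 10
41: 11147 = 41·271 + 36
43: 11147 = 43·259 + 10
47: 11147 = 47·237 + 8
53: 11147 = 53·210 + 17
59: 11147 = 59·188 + 55
61: 11147 = 61·182 + 45
67: 11147 = 67·166 + 25
71: 11147 = 71·157

71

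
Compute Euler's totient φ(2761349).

2700880

Factor: 2761349 = 107 · 131 · 197.
φ(2761349) = (107−1) · (131−1) · (197−1) = 106 · 130 · 196 = 2700880.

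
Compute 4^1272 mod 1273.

4^1 ≡ 4 (mod 1273)
4^2 ≡ 4^2 = 16 ≡ 16 (mod 1273)
4^4 ≡ 16^2 = 256 ≡ 256 (mod 1273)
4^8 ≡ 256^2 = 65536 ≡ 613 (mod 1273)
4^16 ≡ 613^2 = 375769 ≡ 234 (mod 1273)
4^32 ≡ 234^2 = 54756 ≡ 17 (mod 1273)
4^64 ≡ 17^2 = 289 ≡ 289 (mod 1273)
4^128 ≡ 289^2 = 83521 ≡ 776 (mod 1273)
4^256 ≡ 776^2 = 602176 ≡ 47 (mod 1273)
4^512 ≡ 47^2 = 2209 ≡ 936 (mod 1273)
4^1024 ≡ 936^2 = 876096 ≡ 272 (mod 1273)
1272 = 1024 + 128 + 64 + 32 + 16 + 8 in binary powers of 2.
So 4^1272 ≡ 272 · 776 · 289 · 17 · 234 · 613 ≡ 729 (mod 1273).
Since 729 ≠ 1, base 4 is a Fermat witness: 1273 is composite.

729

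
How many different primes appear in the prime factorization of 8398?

4

8398 = 2 · 4199
4199 = 13 · 323
323 = 17 · 19
8398 = 2 · 13 · 17 · 19, which has 4 distinct prime factors.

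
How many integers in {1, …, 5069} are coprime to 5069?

Factor: 5069 = 37 · 137.
φ(5069) = (37−1) · (137−1) = 36 · 136 = 4896.

4896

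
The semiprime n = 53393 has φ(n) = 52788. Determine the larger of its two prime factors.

φ(n) = (p−1)(q−1) = n − (p+q) + 1, so p + q = 53393 − 52788 + 1 = 606.
p and q are the roots of t² − 606t + 53393 = 0.
Discriminant: 606² − 4·53393 = 367236 − 213572 = 153664; √153664 = 392.
q = (606 − 392)/2 = 107, p = (606 + 392)/2 = 499.
Check: 107 · 499 = 53393.

499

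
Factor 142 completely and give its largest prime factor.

142 = 2 · 71
71 is prime.
So 142 = 2 · 71; the largest prime factor is 71.

71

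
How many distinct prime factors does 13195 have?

13195 = 5 · 2639
2639 = 7 · 377
377 = 13 · 29
13195 = 5 · 7 · 13 · 29, which has 4 distinct prime factors.

4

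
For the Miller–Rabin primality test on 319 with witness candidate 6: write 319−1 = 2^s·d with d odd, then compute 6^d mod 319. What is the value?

319 − 1 = 318 = 2^1 · 159, so d = 159.
6^1 ≡ 6 (mod 319)
6^2 ≡ 6^2 = 36 ≡ 36 (mod 319)
6^4 ≡ 36^2 = 1296 ≡ 20 (mod 319)
6^8 ≡ 20^2 = 400 ≡ 81 (mod 319)
6^16 ≡ 81^2 = 6561 ≡ 181 (mod 319)
6^32 ≡ 181^2 = 32761 ≡ 223 (mod 319)
6^64 ≡ 223^2 = 49729 ≡ 284 (mod 319)
6^128 ≡ 284^2 = 80656 ≡ 268 (mod 319)
159 = 128 + 16 + 8 + 4 + 2 + 1 in binary powers of 2.
So 6^159 ≡ 268 · 181 · 81 · 20 · 36 · 6 ≡ 178 (mod 319).
Squaring chain: 178; never reaches −1, so base 6 is a Miller–Rabin witness that 319 is composite.

178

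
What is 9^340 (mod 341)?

67

9^1 ≡ 9 (mod 341)
9^2 ≡ 9^2 = 81 ≡ 81 (mod 341)
9^4 ≡ 81^2 = 6561 ≡ 82 (mod 341)
9^8 ≡ 82^2 = 6724 ≡ 245 (mod 341)
9^16 ≡ 245^2 = 60025 ≡ 9 (mod 341)
9^32 ≡ 9^2 = 81 ≡ 81 (mod 341)
9^64 ≡ 81^2 = 6561 ≡ 82 (mod 341)
9^128 ≡ 82^2 = 6724 ≡ 245 (mod 341)
9^256 ≡ 245^2 = 60025 ≡ 9 (mod 341)
340 = 256 + 64 + 16 + 4 in binary powers of 2.
So 9^340 ≡ 9 · 82 · 9 · 82 ≡ 67 (mod 341).
Since 67 ≠ 1, base 9 is a Fermat witness: 341 is composite.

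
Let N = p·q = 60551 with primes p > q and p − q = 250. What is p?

401

Since p = q + 250, we have 60551 = q(q + 250), so q² + 250q − 60551 = 0.
Discriminant: 250² + 4·60551 = 62500 + 242204 = 304704; √304704 = 552.
q = (−250 + 552)/2 = 151, and p = q + 250 = 401.
Check: 151 · 401 = 60551.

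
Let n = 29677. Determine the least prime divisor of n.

59

29677 is odd.
Digit sum 31, not divisible by 3.
Ends in 7: not divisible by 5.
7: 29677 = 7·4239 + 4
11: 29677 = 11·2697 + 10
13: 29677 = 13·2282 + 11
17: 29677 = 17·1745 + 12
19: 29677 = 19·1561 + 18
23: 29677 = 23·1290 + 7
29: 29677 = 29·1023 + 10
31: 29677 = 31·957 + 10
37: 29677 = 37·802 + 3
41: 29677 = 41·723 + 34
43: 29677 = 43·690 + 7
47: 29677 = 47·631 + 20
53: 29677 = 53·559 + 50
59: 29677 = 59·503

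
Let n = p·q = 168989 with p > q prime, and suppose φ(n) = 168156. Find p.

φ(n) = (p−1)(q−1) = n − (p+q) + 1, so p + q = 168989 − 168156 + 1 = 834.
p and q are the roots of t² − 834t + 168989 = 0.
Discriminant: 834² − 4·168989 = 695556 − 675956 = 19600; √19600 = 140.
q = (834 − 140)/2 = 347, p = (834 + 140)/2 = 487.
Check: 347 · 487 = 168989.

487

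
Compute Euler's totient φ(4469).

4320

Factor: 4469 = 41 · 109.
φ(4469) = (41−1) · (109−1) = 40 · 108 = 4320.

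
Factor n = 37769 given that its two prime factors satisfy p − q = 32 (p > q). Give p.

211

Since p = q + 32, we have 37769 = q(q + 32), so q² + 32q − 37769 = 0.
Discriminant: 32² + 4·37769 = 1024 + 151076 = 152100; √152100 = 390.
q = (−32 + 390)/2 = 179, and p = q + 32 = 211.
Check: 179 · 211 = 37769.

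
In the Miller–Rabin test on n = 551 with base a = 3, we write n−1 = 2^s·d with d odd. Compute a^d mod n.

551 − 1 = 550 = 2^1 · 275, so d = 275.
3^1 ≡ 3 (mod 551)
3^2 ≡ 3^2 = 9 ≡ 9 (mod 551)
3^4 ≡ 9^2 = 81 ≡ 81 (mod 551)
3^8 ≡ 81^2 = 6561 ≡ 500 (mod 551)
3^16 ≡ 500^2 = 250000 ≡ 397 (mod 551)
3^32 ≡ 397^2 = 157609 ≡ 23 (mod 551)
3^64 ≡ 23^2 = 529 ≡ 529 (mod 551)
3^128 ≡ 529^2 = 279841 ≡ 484 (mod 551)
3^256 ≡ 484^2 = 234256 ≡ 81 (mod 551)
275 = 256 + 16 + 2 + 1 in binary powers of 2.
So 3^275 ≡ 81 · 397 · 9 · 3 ≡ 414 (mod 551).
Squaring chain: 414; never reaches −1, so base 3 is a Miller–Rabin witness that 551 is composite.

414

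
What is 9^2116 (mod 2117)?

9^1 ≡ 9 (mod 2117)
9^2 ≡ 9^2 = 81 ≡ 81 (mod 2117)
9^4 ≡ 81^2 = 6561 ≡ 210 (mod 2117)
9^8 ≡ 210^2 = 44100 ≡ 1760 (mod 2117)
9^16 ≡ 1760^2 = 3097600 ≡ 429 (mod 2117)
9^32 ≡ 429^2 = 184041 ≡ 1979 (mod 2117)
9^64 ≡ 1979^2 = 3916441 ≡ 2108 (mod 2117)
9^128 ≡ 2108^2 = 4443664 ≡ 81 (mod 2117)
9^256 ≡ 81^2 = 6561 ≡ 210 (mod 2117)
9^512 ≡ 210^2 = 44100 ≡ 1760 (mod 2117)
9^1024 ≡ 1760^2 = 3097600 ≡ 429 (mod 2117)
9^2048 ≡ 429^2 = 184041 ≡ 1979 (mod 2117)
2116 = 2048 + 64 + 4 in binary powers of 2.
So 9^2116 ≡ 1979 · 2108 · 210 ≡ 429 (mod 2117).
Since 429 ≠ 1, base 9 is a Fermat witness: 2117 is composite.

429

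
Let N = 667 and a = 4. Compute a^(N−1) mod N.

25

4^1 ≡ 4 (mod 667)
4^2 ≡ 4^2 = 16 ≡ 16 (mod 667)
4^4 ≡ 16^2 = 256 ≡ 256 (mod 667)
4^8 ≡ 256^2 = 65536 ≡ 170 (mod 667)
4^16 ≡ 170^2 = 28900 ≡ 219 (mod 667)
4^32 ≡ 219^2 = 47961 ≡ 604 (mod 667)
4^64 ≡ 604^2 = 364816 ≡ 634 (mod 667)
4^128 ≡ 634^2 = 401956 ≡ 422 (mod 667)
4^256 ≡ 422^2 = 178084 ≡ 662 (mod 667)
4^512 ≡ 662^2 = 438244 ≡ 25 (mod 667)
666 = 512 + 128 + 16 + 8 + 2 in binary powers of 2.
So 4^666 ≡ 25 · 422 · 219 · 170 · 16 ≡ 25 (mod 667).
Since 25 ≠ 1, base 4 is a Fermat witness: 667 is composite.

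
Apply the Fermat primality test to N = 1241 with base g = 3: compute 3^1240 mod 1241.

3^1 ≡ 3 (mod 1241)
3^2 ≡ 3^2 = 9 ≡ 9 (mod 1241)
3^4 ≡ 9^2 = 81 ≡ 81 (mod 1241)
3^8 ≡ 81^2 = 6561 ≡ 356 (mod 1241)
3^16 ≡ 356^2 = 126736 ≡ 154 (mod 1241)
3^32 ≡ 154^2 = 23716 ≡ 137 (mod 1241)
3^64 ≡ 137^2 = 18769 ≡ 154 (mod 1241)
3^128 ≡ 154^2 = 23716 ≡ 137 (mod 1241)
3^256 ≡ 137^2 = 18769 ≡ 154 (mod 1241)
3^512 ≡ 154^2 = 23716 ≡ 137 (mod 1241)
3^1024 ≡ 137^2 = 18769 ≡ 154 (mod 1241)
1240 = 1024 + 128 + 64 + 16 + 8 in binary powers of 2.
So 3^1240 ≡ 154 · 137 · 154 · 154 · 356 ≡ 373 (mod 1241).
Since 373 ≠ 1, base 3 is a Fermat witness: 1241 is composite.

373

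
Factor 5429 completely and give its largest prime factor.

89

5429 = 61 · 89
89 is prime.
So 5429 = 61 · 89; the largest prime factor is 89.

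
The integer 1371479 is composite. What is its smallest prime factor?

1371479 is odd.
Digit sum 32, not divisible by 3.
Ends in 9: not divisible by 5.
7: 1371479 = 7·195925 + 4
11: 1371479 = 11·124679 + 10
13: 1371479 = 13·105498 + 5
17: 1371479 = 17·80675 + 4
19: 1371479 = 19·72183 + 2
23: 1371479 = 23·59629 + 12
29: 1371479 = 29·47292 + 11
31: 1371479 = 31·44241 + 8
37: 1371479 = 37·37067

37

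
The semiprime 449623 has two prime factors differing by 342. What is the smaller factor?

Since p = q + 342, we have 449623 = q(q + 342), so q² + 342q − 449623 = 0.
Discriminant: 342² + 4·449623 = 116964 + 1798492 = 1915456; √1915456 = 1384.
q = (−342 + 1384)/2 = 521, and p = q + 342 = 863.
Check: 521 · 863 = 449623.

521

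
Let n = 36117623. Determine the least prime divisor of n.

36117623 is odd.
Digit sum 29, not divisible by 3.
Ends in 3: not divisible by 5.
7: 36117623 = 7·5159660 + 3
11: 36117623 = 11·3283420 + 3
13: 36117623 = 13·2778278 + 9
17: 36117623 = 17·2124566 + 1
19: 36117623 = 19·1900927 + 10
23: 36117623 = 23·1570331 + 10
29: 36117623 = 29·1245435 + 8
31: 36117623 = 31·1165084 + 19
37: 36117623 = 37·976151 + 36
41: 36117623 = 41·880917 + 26
43: 36117623 = 43·839944 + 31
47: 36117623 = 47·768460 + 3
53: 36117623 = 53·681464 + 31
59: 36117623 = 59·612163 + 6
61: 36117623 = 61·592092 + 11
67: 36117623 = 67·539069

67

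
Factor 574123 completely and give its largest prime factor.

574123 = 11 · 52193
52193 = 19 · 2747
2747 = 41 · 67
67 is prime.
So 574123 = 11 · 19 · 41 · 67; the largest prime factor is 67.

67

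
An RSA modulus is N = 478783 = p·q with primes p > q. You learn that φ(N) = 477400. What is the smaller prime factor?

φ(n) = (p−1)(q−1) = n − (p+q) + 1, so p + q = 478783 − 477400 + 1 = 1384.
p and q are the roots of t² − 1384t + 478783 = 0.
Discriminant: 1384² − 4·478783 = 1915456 − 1915132 = 324; √324 = 18.
q = (1384 − 18)/2 = 683, p = (1384 + 18)/2 = 701.
Check: 683 · 701 = 478783.

683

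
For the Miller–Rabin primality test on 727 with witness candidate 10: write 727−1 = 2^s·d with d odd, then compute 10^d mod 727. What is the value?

727 − 1 = 726 = 2^1 · 363, so d = 363.
10^1 ≡ 10 (mod 727)
10^2 ≡ 10^2 = 100 ≡ 100 (mod 727)
10^4 ≡ 100^2 = 10000 ≡ 549 (mod 727)
10^8 ≡ 549^2 = 301401 ≡ 423 (mod 727)
10^16 ≡ 423^2 = 178929 ≡ 87 (mod 727)
10^32 ≡ 87^2 = 7569 ≡ 299 (mod 727)
10^64 ≡ 299^2 = 89401 ≡ 707 (mod 727)
10^128 ≡ 707^2 = 499849 ≡ 400 (mod 727)
10^256 ≡ 400^2 = 160000 ≡ 60 (mod 727)
363 = 256 + 64 + 32 + 8 + 2 + 1 in binary powers of 2.
So 10^363 ≡ 60 · 707 · 299 · 423 · 100 · 10 ≡ 726 (mod 727).
Since 10^d ≡ 726 (mod 727), base 10 does not prove 727 composite.

726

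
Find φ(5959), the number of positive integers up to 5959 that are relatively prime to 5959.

Factor: 5959 = 59 · 101.
φ(5959) = (59−1) · (101−1) = 58 · 100 = 5800.

5800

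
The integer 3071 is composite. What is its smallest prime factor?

3071 is odd.
Digit sum 11, not divisible by 3.
Ends in 1: not divisible by 5.
7: 3071 = 7·438 + 5
11: 3071 = 11·279 + 2
13: 3071 = 13·236 + 3
17: 3071 = 17·180 + 11
19: 3071 = 19·161 + 12
23: 3071 = 23·133 + 12
29: 3071 = 29·105 + 26
31: 3071 = 31·99 + 2
37: 3071 = 37·83

37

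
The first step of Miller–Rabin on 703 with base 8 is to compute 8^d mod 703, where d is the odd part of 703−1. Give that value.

512

703 − 1 = 702 = 2^1 · 351, so d = 351.
8^1 ≡ 8 (mod 703)
8^2 ≡ 8^2 = 64 ≡ 64 (mod 703)
8^4 ≡ 64^2 = 4096 ≡ 581 (mod 703)
8^8 ≡ 581^2 = 337561 ≡ 121 (mod 703)
8^16 ≡ 121^2 = 14641 ≡ 581 (mod 703)
8^32 ≡ 581^2 = 337561 ≡ 121 (mod 703)
8^64 ≡ 121^2 = 14641 ≡ 581 (mod 703)
8^128 ≡ 581^2 = 337561 ≡ 121 (mod 703)
8^256 ≡ 121^2 = 14641 ≡ 581 (mod 703)
351 = 256 + 64 + 16 + 8 + 4 + 2 + 1 in binary powers of 2.
So 8^351 ≡ 581 · 581 · 581 · 121 · 581 · 64 · 8 ≡ 512 (mod 703).
Squaring chain: 512; never reaches −1, so base 8 is a Miller–Rabin witness that 703 is composite.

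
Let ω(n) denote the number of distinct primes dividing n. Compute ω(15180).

15180 = 2^2 · 3795
3795 = 3 · 1265
1265 = 5 · 253
253 = 11 · 23
15180 = 2^2 · 3 · 5 · 11 · 23, which has 5 distinct prime factors.

5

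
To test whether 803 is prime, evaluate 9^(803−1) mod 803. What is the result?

9^1 ≡ 9 (mod 803)
9^2 ≡ 9^2 = 81 ≡ 81 (mod 803)
9^4 ≡ 81^2 = 6561 ≡ 137 (mod 803)
9^8 ≡ 137^2 = 18769 ≡ 300 (mod 803)
9^16 ≡ 300^2 = 90000 ≡ 64 (mod 803)
9^32 ≡ 64^2 = 4096 ≡ 81 (mod 803)
9^64 ≡ 81^2 = 6561 ≡ 137 (mod 803)
9^128 ≡ 137^2 = 18769 ≡ 300 (mod 803)
9^256 ≡ 300^2 = 90000 ≡ 64 (mod 803)
9^512 ≡ 64^2 = 4096 ≡ 81 (mod 803)
802 = 512 + 256 + 32 + 2 in binary powers of 2.
So 9^802 ≡ 81 · 64 · 81 · 81 ≡ 356 (mod 803).
Since 356 ≠ 1, base 9 is a Fermat witness: 803 is composite.

356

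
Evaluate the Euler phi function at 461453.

431568

Factor: 461453 = 19 · 149 · 163.
φ(461453) = (19−1) · (149−1) · (163−1) = 18 · 148 · 162 = 431568.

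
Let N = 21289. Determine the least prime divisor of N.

61

21289 is odd.
Digit sum 22, not divisible by 3.
Ends in 9: not divisible by 5.
7: 21289 = 7·3041 + 2
11: 21289 = 11·1935 + 4
13: 21289 = 13·1637 + 8
17: 21289 = 17·1252 + 5
19: 21289 = 19·1120 + 9
23: 21289 = 23·925 + 14
29: 21289 = 29·734 + 3
31: 21289 = 31·686 + 23
37: 21289 = 37·575 + 14
41: 21289 = 41·519 + 10
43: 21289 = 43·495 + 4
47: 21289 = 47·452 + 45
53: 21289 = 53·401 + 36
59: 21289 = 59·360 + 49
61: 21289 = 61·349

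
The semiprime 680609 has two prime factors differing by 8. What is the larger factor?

829

Since p = q + 8, we have 680609 = q(q + 8), so q² + 8q − 680609 = 0.
Discriminant: 8² + 4·680609 = 64 + 2722436 = 2722500; √2722500 = 1650.
q = (−8 + 1650)/2 = 821, and p = q + 8 = 829.
Check: 821 · 829 = 680609.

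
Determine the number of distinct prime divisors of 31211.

2

31211 = 23^2 · 59
31211 = 23^2 · 59, which has 2 distinct prime factors.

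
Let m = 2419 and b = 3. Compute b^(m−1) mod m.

501

3^1 ≡ 3 (mod 2419)
3^2 ≡ 3^2 = 9 ≡ 9 (mod 2419)
3^4 ≡ 9^2 = 81 ≡ 81 (mod 2419)
3^8 ≡ 81^2 = 6561 ≡ 1723 (mod 2419)
3^16 ≡ 1723^2 = 2968729 ≡ 616 (mod 2419)
3^32 ≡ 616^2 = 379456 ≡ 2092 (mod 2419)
3^64 ≡ 2092^2 = 4376464 ≡ 493 (mod 2419)
3^128 ≡ 493^2 = 243049 ≡ 1149 (mod 2419)
3^256 ≡ 1149^2 = 1320201 ≡ 1846 (mod 2419)
3^512 ≡ 1846^2 = 3407716 ≡ 1764 (mod 2419)
3^1024 ≡ 1764^2 = 3111696 ≡ 862 (mod 2419)
3^2048 ≡ 862^2 = 743044 ≡ 411 (mod 2419)
2418 = 2048 + 256 + 64 + 32 + 16 + 2 in binary powers of 2.
So 3^2418 ≡ 411 · 1846 · 493 · 2092 · 616 · 9 ≡ 501 (mod 2419).
Since 501 ≠ 1, base 3 is a Fermat witness: 2419 is composite.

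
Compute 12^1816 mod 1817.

1553

12^1 ≡ 12 (mod 1817)
12^2 ≡ 12^2 = 144 ≡ 144 (mod 1817)
12^4 ≡ 144^2 = 20736 ≡ 749 (mod 1817)
12^8 ≡ 749^2 = 561001 ≡ 1365 (mod 1817)
12^16 ≡ 1365^2 = 1863225 ≡ 800 (mod 1817)
12^32 ≡ 800^2 = 640000 ≡ 416 (mod 1817)
12^64 ≡ 416^2 = 173056 ≡ 441 (mod 1817)
12^128 ≡ 441^2 = 194481 ≡ 62 (mod 1817)
12^256 ≡ 62^2 = 3844 ≡ 210 (mod 1817)
12^512 ≡ 210^2 = 44100 ≡ 492 (mod 1817)
12^1024 ≡ 492^2 = 242064 ≡ 403 (mod 1817)
1816 = 1024 + 512 + 256 + 16 + 8 in binary powers of 2.
So 12^1816 ≡ 403 · 492 · 210 · 800 · 1365 ≡ 1553 (mod 1817).
Since 1553 ≠ 1, base 12 is a Fermat witness: 1817 is composite.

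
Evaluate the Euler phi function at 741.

432

Factor: 741 = 3 · 13 · 19.
φ(741) = (3−1) · (13−1) · (19−1) = 2 · 12 · 18 = 432.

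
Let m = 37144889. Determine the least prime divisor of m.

97

37144889 is odd.
Digit sum 44, not divisible by 3.
Ends in 9: not divisible by 5.
7: 37144889 = 7·5306412 + 5
11: 37144889 = 11·3376808 + 1
13: 37144889 = 13·2857299 + 2
17: 37144889 = 17·2184993 + 8
19: 37144889 = 19·1954994 + 3
23: 37144889 = 23·1614995 + 4
29: 37144889 = 29·1280858 + 7
31: 37144889 = 31·1198222 + 7
37: 37144889 = 37·1003915 + 34
41: 37144889 = 41·905972 + 37
43: 37144889 = 43·863834 + 27
47: 37144889 = 47·790316 + 37
53: 37144889 = 53·700846 + 51
59: 37144889 = 59·629574 + 23
61: 37144889 = 61·608932 + 37
67: 37144889 = 67·554401 + 22
71: 37144889 = 71·523167 + 32
73: 37144889 = 73·508834 + 7
79: 37144889 = 79·470188 + 37
83: 37144889 = 83·447528 + 65
89: 37144889 = 89·417358 + 27
97: 37144889 = 97·382937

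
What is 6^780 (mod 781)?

6^1 ≡ 6 (mod 781)
6^2 ≡ 6^2 = 36 ≡ 36 (mod 781)
6^4 ≡ 36^2 = 1296 ≡ 515 (mod 781)
6^8 ≡ 515^2 = 265225 ≡ 466 (mod 781)
6^16 ≡ 466^2 = 217156 ≡ 38 (mod 781)
6^32 ≡ 38^2 = 1444 ≡ 663 (mod 781)
6^64 ≡ 663^2 = 439569 ≡ 647 (mod 781)
6^128 ≡ 647^2 = 418609 ≡ 774 (mod 781)
6^256 ≡ 774^2 = 599076 ≡ 49 (mod 781)
6^512 ≡ 49^2 = 2401 ≡ 58 (mod 781)
780 = 512 + 256 + 8 + 4 in binary powers of 2.
So 6^780 ≡ 58 · 49 · 466 · 515 ≡ 375 (mod 781).
Since 375 ≠ 1, base 6 is a Fermat witness: 781 is composite.

375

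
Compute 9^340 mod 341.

67

9^1 ≡ 9 (mod 341)
9^2 ≡ 9^2 = 81 ≡ 81 (mod 341)
9^4 ≡ 81^2 = 6561 ≡ 82 (mod 341)
9^8 ≡ 82^2 = 6724 ≡ 245 (mod 341)
9^16 ≡ 245^2 = 60025 ≡ 9 (mod 341)
9^32 ≡ 9^2 = 81 ≡ 81 (mod 341)
9^64 ≡ 81^2 = 6561 ≡ 82 (mod 341)
9^128 ≡ 82^2 = 6724 ≡ 245 (mod 341)
9^256 ≡ 245^2 = 60025 ≡ 9 (mod 341)
340 = 256 + 64 + 16 + 4 in binary powers of 2.
So 9^340 ≡ 9 · 82 · 9 · 82 ≡ 67 (mod 341).
Since 67 ≠ 1, base 9 is a Fermat witness: 341 is composite.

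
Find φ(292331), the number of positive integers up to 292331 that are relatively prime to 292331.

266112

Factor: 292331 = 13 · 113 · 199.
φ(292331) = (13−1) · (113−1) · (199−1) = 12 · 112 · 198 = 266112.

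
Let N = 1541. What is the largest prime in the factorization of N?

67

1541 = 23 · 67
67 is prime.
So 1541 = 23 · 67; the largest prime factor is 67.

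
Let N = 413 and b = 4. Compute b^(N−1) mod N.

4^1 ≡ 4 (mod 413)
4^2 ≡ 4^2 = 16 ≡ 16 (mod 413)
4^4 ≡ 16^2 = 256 ≡ 256 (mod 413)
4^8 ≡ 256^2 = 65536 ≡ 282 (mod 413)
4^16 ≡ 282^2 = 79524 ≡ 228 (mod 413)
4^32 ≡ 228^2 = 51984 ≡ 359 (mod 413)
4^64 ≡ 359^2 = 128881 ≡ 25 (mod 413)
4^128 ≡ 25^2 = 625 ≡ 212 (mod 413)
4^256 ≡ 212^2 = 44944 ≡ 340 (mod 413)
412 = 256 + 128 + 16 + 8 + 4 in binary powers of 2.
So 4^412 ≡ 340 · 212 · 228 · 282 · 256 ≡ 25 (mod 413).
Since 25 ≠ 1, base 4 is a Fermat witness: 413 is composite.

25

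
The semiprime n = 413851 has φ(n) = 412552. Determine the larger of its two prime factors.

φ(n) = (p−1)(q−1) = n − (p+q) + 1, so p + q = 413851 − 412552 + 1 = 1300.
p and q are the roots of t² − 1300t + 413851 = 0.
Discriminant: 1300² − 4·413851 = 1690000 − 1655404 = 34596; √34596 = 186.
q = (1300 − 186)/2 = 557, p = (1300 + 186)/2 = 743.
Check: 557 · 743 = 413851.

743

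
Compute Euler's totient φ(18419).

Factor: 18419 = 113 · 163.
φ(18419) = (113−1) · (163−1) = 112 · 162 = 18144.

18144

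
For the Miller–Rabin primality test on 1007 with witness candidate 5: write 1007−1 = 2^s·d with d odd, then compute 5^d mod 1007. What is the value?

1007 − 1 = 1006 = 2^1 · 503, so d = 503.
5^1 ≡ 5 (mod 1007)
5^2 ≡ 5^2 = 25 ≡ 25 (mod 1007)
5^4 ≡ 25^2 = 625 ≡ 625 (mod 1007)
5^8 ≡ 625^2 = 390625 ≡ 916 (mod 1007)
5^16 ≡ 916^2 = 839056 ≡ 225 (mod 1007)
5^32 ≡ 225^2 = 50625 ≡ 275 (mod 1007)
5^64 ≡ 275^2 = 75625 ≡ 100 (mod 1007)
5^128 ≡ 100^2 = 10000 ≡ 937 (mod 1007)
5^256 ≡ 937^2 = 877969 ≡ 872 (mod 1007)
503 = 256 + 128 + 64 + 32 + 16 + 4 + 2 + 1 in binary powers of 2.
So 5^503 ≡ 872 · 937 · 100 · 275 · 225 · 625 · 25 · 5 ≡ 137 (mod 1007).
Squaring chain: 137; never reaches −1, so base 5 is a Miller–Rabin witness that 1007 is composite.

137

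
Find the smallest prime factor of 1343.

1343 is odd.
Digit sum 11, not divisible by 3.
Ends in 3: not divisible by 5.
7: 1343 = 7·191 + 6
11: 1343 = 11·122 + 1
13: 1343 = 13·103 + 4
17: 1343 = 17·79

17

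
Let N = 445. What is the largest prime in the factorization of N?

89

445 = 5 · 89
89 is prime.
So 445 = 5 · 89; the largest prime factor is 89.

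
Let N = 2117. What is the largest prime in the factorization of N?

73

2117 = 29 · 73
73 is prime.
So 2117 = 29 · 73; the largest prime factor is 73.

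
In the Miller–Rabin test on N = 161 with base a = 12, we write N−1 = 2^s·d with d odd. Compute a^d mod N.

87

161 − 1 = 160 = 2^5 · 5, so d = 5.
12^1 ≡ 12 (mod 161)
12^2 ≡ 12^2 = 144 ≡ 144 (mod 161)
12^4 ≡ 144^2 = 20736 ≡ 128 (mod 161)
5 = 4 + 1 in binary powers of 2.
So 12^5 ≡ 128 · 12 ≡ 87 (mod 161).
Squaring chain: 87 → 2 → 4 → 16 → 95; never reaches −1, so base 12 is a Miller–Rabin witness that 161 is composite.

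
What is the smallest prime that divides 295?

295 is odd.
Digit sum 16, not divisible by 3.
Ends in 5: divisible by 5.

5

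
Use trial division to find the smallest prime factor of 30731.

30731 is odd.
Digit sum 14, not divisible by 3.
Ends in 1: not divisible by 5.
7: 30731 = 7·4390 + 1
11: 30731 = 11·2793 + 8
13: 30731 = 13·2363 + 12
17: 30731 = 17·1807 + 12
19: 30731 = 19·1617 + 8
23: 30731 = 23·1336 + 3
29: 30731 = 29·1059 + 20
31: 30731 = 31·991 + 10
37: 30731 = 37·830 + 21
41: 30731 = 41·749 + 22
43: 30731 = 43·714 + 29
47: 30731 = 47·653 + 40
53: 30731 = 53·579 + 44
59: 30731 = 59·520 + 51
61: 30731 = 61·503 + 48
67: 30731 = 67·458 + 45
71: 30731 = 71·432 + 59
73: 30731 = 73·420 + 71
79: 30731 = 79·389

79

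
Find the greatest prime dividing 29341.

29341 = 13 · 2257
2257 = 37 · 61
61 is prime.
So 29341 = 13 · 37 · 61; the largest prime factor is 61.

61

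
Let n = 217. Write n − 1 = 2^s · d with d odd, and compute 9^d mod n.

217 − 1 = 216 = 2^3 · 27, so d = 27.
9^1 ≡ 9 (mod 217)
9^2 ≡ 9^2 = 81 ≡ 81 (mod 217)
9^4 ≡ 81^2 = 6561 ≡ 51 (mod 217)
9^8 ≡ 51^2 = 2601 ≡ 214 (mod 217)
9^16 ≡ 214^2 = 45796 ≡ 9 (mod 217)
27 = 16 + 8 + 2 + 1 in binary powers of 2.
So 9^27 ≡ 9 · 214 · 81 · 9 ≡ 64 (mod 217).
Squaring chain: 64 → 190 → 78; never reaches −1, so base 9 is a Miller–Rabin witness that 217 is composite.

64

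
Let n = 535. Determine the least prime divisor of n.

535 is odd.
Digit sum 13, not divisible by 3.
Ends in 5: divisible by 5.

5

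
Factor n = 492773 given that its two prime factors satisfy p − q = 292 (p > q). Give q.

571

Since p = q + 292, we have 492773 = q(q + 292), so q² + 292q − 492773 = 0.
Discriminant: 292² + 4·492773 = 85264 + 1971092 = 2056356; √2056356 = 1434.
q = (−292 + 1434)/2 = 571, and p = q + 292 = 863.
Check: 571 · 863 = 492773.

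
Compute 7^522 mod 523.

7^1 ≡ 7 (mod 523)
7^2 ≡ 7^2 = 49 ≡ 49 (mod 523)
7^4 ≡ 49^2 = 2401 ≡ 309 (mod 523)
7^8 ≡ 309^2 = 95481 ≡ 295 (mod 523)
7^16 ≡ 295^2 = 87025 ≡ 207 (mod 523)
7^32 ≡ 207^2 = 42849 ≡ 486 (mod 523)
7^64 ≡ 486^2 = 236196 ≡ 323 (mod 523)
7^128 ≡ 323^2 = 104329 ≡ 252 (mod 523)
7^256 ≡ 252^2 = 63504 ≡ 221 (mod 523)
7^512 ≡ 221^2 = 48841 ≡ 202 (mod 523)
522 = 512 + 8 + 2 in binary powers of 2.
So 7^522 ≡ 202 · 295 · 49 ≡ 1 (mod 523).
Since the result is 1, base 7 gives no evidence that 523 is composite.

1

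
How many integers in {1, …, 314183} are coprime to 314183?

299520

Factor: 314183 = 41 · 79 · 97.
φ(314183) = (41−1) · (79−1) · (97−1) = 40 · 78 · 96 = 299520.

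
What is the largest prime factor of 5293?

79

5293 = 67 · 79
79 is prime.
So 5293 = 67 · 79; the largest prime factor is 79.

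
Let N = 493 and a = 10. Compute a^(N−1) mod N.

132

10^1 ≡ 10 (mod 493)
10^2 ≡ 10^2 = 100 ≡ 100 (mod 493)
10^4 ≡ 100^2 = 10000 ≡ 140 (mod 493)
10^8 ≡ 140^2 = 19600 ≡ 373 (mod 493)
10^16 ≡ 373^2 = 139129 ≡ 103 (mod 493)
10^32 ≡ 103^2 = 10609 ≡ 256 (mod 493)
10^64 ≡ 256^2 = 65536 ≡ 460 (mod 493)
10^128 ≡ 460^2 = 211600 ≡ 103 (mod 493)
10^256 ≡ 103^2 = 10609 ≡ 256 (mod 493)
492 = 256 + 128 + 64 + 32 + 8 + 4 in binary powers of 2.
So 10^492 ≡ 256 · 103 · 460 · 256 · 373 · 140 ≡ 132 (mod 493).
Since 132 ≠ 1, base 10 is a Fermat witness: 493 is composite.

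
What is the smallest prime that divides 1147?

31

1147 is odd.
Digit sum 13, not divisible by 3.
Ends in 7: not divisible by 5.
7: 1147 = 7·163 + 6
11: 1147 = 11·104 + 3
13: 1147 = 13·88 + 3
17: 1147 = 17·67 + 8
19: 1147 = 19·60 + 7
23: 1147 = 23·49 + 20
29: 1147 = 29·39 + 16
31: 1147 = 31·37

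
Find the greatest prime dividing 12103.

12103 = 7 · 1729
1729 = 7 · 247
247 = 13 · 19
19 is prime.
So 12103 = 7^2 · 13 · 19; the largest prime factor is 19.

19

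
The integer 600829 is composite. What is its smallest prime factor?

23

600829 is odd.
Digit sum 25, not divisible by 3.
Ends in 9: not divisible by 5.
7: 600829 = 7·85832 + 5
11: 600829 = 11·54620 + 9
13: 600829 = 13·46217 + 8
17: 600829 = 17·35342 + 15
19: 600829 = 19·31622 + 11
23: 600829 = 23·26123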